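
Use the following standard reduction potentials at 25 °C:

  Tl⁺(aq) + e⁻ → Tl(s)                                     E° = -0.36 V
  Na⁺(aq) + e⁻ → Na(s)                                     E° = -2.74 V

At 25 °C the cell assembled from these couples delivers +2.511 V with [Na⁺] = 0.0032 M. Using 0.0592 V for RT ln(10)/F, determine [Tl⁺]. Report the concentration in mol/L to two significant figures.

Tl⁺/Tl is the cathode, Na⁺/Na the anode: E°cell = +2.38 V, n = 1.
Overall reaction: Tl⁺(aq) + Na(s) → Tl(s) + Na⁺(aq); Q = [Na⁺]^1/[Tl⁺]^1.
From E = E° − (0.0592/n) log Q: log Q = (E° − E)·n/0.0592 = (+2.38 − (+2.511))·1/0.0592 = -2.2128.
So 1·log[Tl⁺] = 1·log(0.0032) − log Q = -2.4949 − (-2.2128) = -0.2821; [Tl⁺] = 10^(-0.2821) ≈ 0.52 M.

0.52 M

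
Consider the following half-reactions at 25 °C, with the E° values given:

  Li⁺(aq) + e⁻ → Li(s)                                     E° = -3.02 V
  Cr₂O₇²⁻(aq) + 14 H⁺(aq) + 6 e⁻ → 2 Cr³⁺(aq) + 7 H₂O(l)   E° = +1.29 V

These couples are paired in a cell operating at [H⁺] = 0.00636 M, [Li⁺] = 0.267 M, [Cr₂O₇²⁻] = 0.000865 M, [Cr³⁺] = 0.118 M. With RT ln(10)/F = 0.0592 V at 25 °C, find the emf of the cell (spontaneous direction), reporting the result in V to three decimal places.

Cr₂O₇²⁻/Cr³⁺ is the cathode (higher E°), Li⁺/Li the anode: E°cell = +1.29 − (-3.02) = +4.31 V, n = 6.
Overall: Cr₂O₇²⁻(aq) + 14 H⁺(aq) + 6 Li(s) → 2 Cr³⁺(aq) + 7 H₂O(l) + 6 Li⁺(aq)
Q = [Cr³⁺]^2·[Li⁺]^6 / ([Cr₂O₇²⁻]·[H⁺]^14); log Q = 28.517.
E = E° − (0.0592/n) log Q = +4.31 − (0.0592/6)(28.517) = +4.029 V.

+4.029 V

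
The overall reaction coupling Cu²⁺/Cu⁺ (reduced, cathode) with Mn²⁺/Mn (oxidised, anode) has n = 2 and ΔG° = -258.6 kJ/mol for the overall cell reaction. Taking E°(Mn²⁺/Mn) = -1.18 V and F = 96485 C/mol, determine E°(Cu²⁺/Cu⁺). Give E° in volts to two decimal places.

+0.16 V

E°cell = −ΔG°/(nF) = −(-258.6×10³)/((2)(96485)) = +1.340 V.
Since Cu²⁺/Cu⁺ is the cathode and Mn²⁺/Mn the anode, E°cell = E°(Cu²⁺/Cu⁺) − E°(Mn²⁺/Mn).
So E°(Cu²⁺/Cu⁺) = E°cell + E°(Mn²⁺/Mn) = +1.340 + (-1.18) = +0.16 V.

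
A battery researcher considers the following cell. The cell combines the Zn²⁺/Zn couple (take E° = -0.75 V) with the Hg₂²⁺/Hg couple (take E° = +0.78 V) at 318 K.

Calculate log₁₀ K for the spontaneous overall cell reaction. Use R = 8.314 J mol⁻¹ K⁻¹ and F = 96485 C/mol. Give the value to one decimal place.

48.5

Cathode: Hg₂²⁺/Hg; anode: Zn²⁺/Zn. E°cell = (+0.78) − (-0.75) = +1.53 V, with n = 2.
ΔG° = −nFE° = −RT ln K, so ln K = nFE°/(RT) = (2)(96485)(+1.53) / ((8.314)(318)) = 111.672.
log₁₀ K = 111.672 / ln 10 = 48.5.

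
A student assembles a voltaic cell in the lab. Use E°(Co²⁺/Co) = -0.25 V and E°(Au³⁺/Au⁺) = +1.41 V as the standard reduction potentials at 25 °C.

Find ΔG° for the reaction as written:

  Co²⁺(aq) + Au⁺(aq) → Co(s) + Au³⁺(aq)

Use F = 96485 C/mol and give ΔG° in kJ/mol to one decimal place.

As written, Co²⁺/Co is reduced (cathode) and Au³⁺/Au⁺ is oxidised (anode), so E°cell = (-0.25) − (+1.41) = -1.66 V.
Balancing electrons gives n = 2.
ΔG° = −nFE° = −(2)(96485)(-1.66) = 320,330 J = +320.3 kJ/mol.

+320.3 kJ/mol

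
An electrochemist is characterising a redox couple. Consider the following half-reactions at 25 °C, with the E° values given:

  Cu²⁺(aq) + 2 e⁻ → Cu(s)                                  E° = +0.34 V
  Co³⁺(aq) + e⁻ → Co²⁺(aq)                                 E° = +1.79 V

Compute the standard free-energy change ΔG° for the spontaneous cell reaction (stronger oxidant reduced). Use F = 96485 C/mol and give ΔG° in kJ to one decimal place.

-279.8 kJ

Co³⁺/Co²⁺ (E° = +1.79 V) is the cathode; Cu²⁺/Cu (E° = +0.34 V) is the anode, so E°cell = +1.45 V.
Balancing electrons gives n = 2 (lcm of 1 and 2).
ΔG° = −nFE° = −(2)(96485)(+1.45) = -279,806 J = -279.8 kJ.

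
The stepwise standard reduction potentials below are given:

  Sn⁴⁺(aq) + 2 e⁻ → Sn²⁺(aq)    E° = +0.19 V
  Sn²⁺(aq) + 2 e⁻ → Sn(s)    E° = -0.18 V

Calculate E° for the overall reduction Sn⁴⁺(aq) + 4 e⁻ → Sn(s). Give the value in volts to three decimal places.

+0.005 V

Standard free energies of sequential steps add: ΔG°₃ = ΔG°₁ + ΔG°₂, so n₃E°₃ = n₁E°₁ + n₂E°₂.
E°₃ = (2×+0.19 + 2×-0.18) / 4 = (+0.020) / 4 = +0.005 V.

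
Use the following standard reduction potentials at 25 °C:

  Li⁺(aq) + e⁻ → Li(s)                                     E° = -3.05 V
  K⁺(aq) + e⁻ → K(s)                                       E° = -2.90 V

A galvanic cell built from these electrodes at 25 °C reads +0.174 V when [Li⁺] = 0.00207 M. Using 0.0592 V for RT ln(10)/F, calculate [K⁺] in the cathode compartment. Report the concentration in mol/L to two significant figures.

K⁺/K is the cathode, Li⁺/Li the anode: E°cell = +0.15 V, n = 1.
Overall reaction: K⁺(aq) + Li(s) → K(s) + Li⁺(aq); Q = [Li⁺]^1/[K⁺]^1.
From E = E° − (0.0592/n) log Q: log Q = (E° − E)·n/0.0592 = (+0.15 − (+0.174))·1/0.0592 = -0.4054.
So 1·log[K⁺] = 1·log(0.00207) − log Q = -2.6840 − (-0.4054) = -2.2786; [K⁺] = 10^(-2.2786) ≈ 0.0053 M.

0.0053 M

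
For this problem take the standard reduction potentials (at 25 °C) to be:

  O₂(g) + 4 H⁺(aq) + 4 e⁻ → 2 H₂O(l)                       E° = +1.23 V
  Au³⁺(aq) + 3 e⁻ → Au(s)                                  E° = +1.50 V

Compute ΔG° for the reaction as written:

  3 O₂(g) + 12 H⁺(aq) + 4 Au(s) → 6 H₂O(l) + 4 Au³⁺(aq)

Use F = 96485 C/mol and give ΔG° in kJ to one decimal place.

+312.6 kJ

As written, O₂/H₂O is reduced (cathode) and Au³⁺/Au is oxidised (anode), so E°cell = (+1.23) − (+1.50) = -0.27 V.
Balancing electrons gives n = 12.
ΔG° = −nFE° = −(12)(96485)(-0.27) = 312,611 J = +312.6 kJ.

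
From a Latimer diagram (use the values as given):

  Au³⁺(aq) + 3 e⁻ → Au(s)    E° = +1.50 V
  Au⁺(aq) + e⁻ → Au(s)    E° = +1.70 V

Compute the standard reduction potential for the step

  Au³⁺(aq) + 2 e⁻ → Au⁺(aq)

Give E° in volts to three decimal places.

+1.400 V

Sequential free energies add, so n₃E°₃ = n₁E°₁ + n₂E°₂.
With n₃ = 3, and the known step contributing 1×(+1.70) V, the unknown satisfies 2·E° = 3×(+1.50) − 1×(+1.70) = +2.800.
E° = +2.800 / 2 = +1.400 V.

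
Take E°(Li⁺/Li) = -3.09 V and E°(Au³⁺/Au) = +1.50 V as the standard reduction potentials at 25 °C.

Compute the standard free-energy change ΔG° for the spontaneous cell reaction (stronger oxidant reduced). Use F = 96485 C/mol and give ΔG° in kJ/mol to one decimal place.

Au³⁺/Au (E° = +1.50 V) is the cathode; Li⁺/Li (E° = -3.09 V) is the anode, so E°cell = +4.59 V.
Balancing electrons gives n = 3 (lcm of 3 and 1).
ΔG° = −nFE° = −(3)(96485)(+4.59) = -1,328,598 J = -1328.6 kJ/mol.

-1328.6 kJ/mol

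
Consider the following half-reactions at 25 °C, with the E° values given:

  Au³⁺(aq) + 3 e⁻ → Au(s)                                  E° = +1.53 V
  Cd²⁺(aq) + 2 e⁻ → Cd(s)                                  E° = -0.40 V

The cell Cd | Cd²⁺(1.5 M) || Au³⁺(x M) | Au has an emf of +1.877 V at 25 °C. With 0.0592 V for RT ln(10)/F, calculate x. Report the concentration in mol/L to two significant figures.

0.0038 M

Au³⁺/Au is the cathode, Cd²⁺/Cd the anode: E°cell = +1.93 V, n = 6.
Overall reaction: 2 Au³⁺(aq) + 3 Cd(s) → 2 Au(s) + 3 Cd²⁺(aq); Q = [Cd²⁺]^3/[Au³⁺]^2.
From E = E° − (0.0592/n) log Q: log Q = (E° − E)·n/0.0592 = (+1.93 − (+1.877))·6/0.0592 = 5.3716.
So 2·log[Au³⁺] = 3·log(1.5) − log Q = 0.5283 − (5.3716) = -4.8433; log[Au³⁺] = -4.8433 / 2 = -2.4217; [Au³⁺] = 10^(-2.4217) ≈ 0.0038 M.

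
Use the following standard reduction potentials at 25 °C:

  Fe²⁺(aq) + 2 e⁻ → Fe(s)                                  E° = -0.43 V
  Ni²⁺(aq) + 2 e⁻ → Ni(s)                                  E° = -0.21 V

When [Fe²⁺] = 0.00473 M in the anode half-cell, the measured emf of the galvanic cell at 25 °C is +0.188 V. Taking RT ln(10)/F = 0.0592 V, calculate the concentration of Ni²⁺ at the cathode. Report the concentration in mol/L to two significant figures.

Ni²⁺/Ni is the cathode, Fe²⁺/Fe the anode: E°cell = +0.22 V, n = 2.
Overall reaction: Ni²⁺(aq) + Fe(s) → Ni(s) + Fe²⁺(aq); Q = [Fe²⁺]^1/[Ni²⁺]^1.
From E = E° − (0.0592/n) log Q: log Q = (E° − E)·n/0.0592 = (+0.22 − (+0.188))·2/0.0592 = 1.0811.
So 1·log[Ni²⁺] = 1·log(0.00473) − log Q = -2.3251 − (1.0811) = -3.4062; [Ni²⁺] = 10^(-3.4062) ≈ 0.00039 M.

0.00039 M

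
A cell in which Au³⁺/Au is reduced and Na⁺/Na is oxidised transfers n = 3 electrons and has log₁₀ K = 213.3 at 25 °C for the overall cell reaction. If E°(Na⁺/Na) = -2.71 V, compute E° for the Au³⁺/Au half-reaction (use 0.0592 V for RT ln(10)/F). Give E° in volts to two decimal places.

+1.50 V

E°cell = (0.0592/n)·log K = (0.0592/3)(213.3) = +4.209 V.
Since Au³⁺/Au is the cathode and Na⁺/Na the anode, E°cell = E°(Au³⁺/Au) − E°(Na⁺/Na).
So E°(Au³⁺/Au) = E°cell + E°(Na⁺/Na) = +4.209 + (-2.71) = +1.50 V.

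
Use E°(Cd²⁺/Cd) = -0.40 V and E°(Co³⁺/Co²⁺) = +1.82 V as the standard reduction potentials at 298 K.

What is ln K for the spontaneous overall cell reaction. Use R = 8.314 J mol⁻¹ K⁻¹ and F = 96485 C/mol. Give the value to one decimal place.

Cathode: Co³⁺/Co²⁺; anode: Cd²⁺/Cd. E°cell = (+1.82) − (-0.40) = +2.22 V, with n = 2.
ΔG° = −nFE° = −RT ln K, so ln K = nFE°/(RT) = (2)(96485)(+2.22) / ((8.314)(298)) = 172.909.

172.9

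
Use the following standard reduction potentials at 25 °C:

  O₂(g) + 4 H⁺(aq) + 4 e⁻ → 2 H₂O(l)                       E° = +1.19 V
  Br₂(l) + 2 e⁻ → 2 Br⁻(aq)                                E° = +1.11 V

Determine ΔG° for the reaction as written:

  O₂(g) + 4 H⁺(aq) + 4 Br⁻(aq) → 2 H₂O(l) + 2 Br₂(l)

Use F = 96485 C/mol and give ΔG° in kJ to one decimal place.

As written, O₂/H₂O is reduced (cathode) and Br₂/Br⁻ is oxidised (anode), so E°cell = (+1.19) − (+1.11) = +0.08 V.
Balancing electrons gives n = 4.
ΔG° = −nFE° = −(4)(96485)(+0.08) = -30,875 J = -30.9 kJ.

-30.9 kJ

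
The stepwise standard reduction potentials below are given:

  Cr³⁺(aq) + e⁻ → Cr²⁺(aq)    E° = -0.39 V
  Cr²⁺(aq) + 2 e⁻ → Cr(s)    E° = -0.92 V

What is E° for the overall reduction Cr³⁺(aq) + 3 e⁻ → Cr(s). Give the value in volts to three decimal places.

Standard free energies of sequential steps add: ΔG°₃ = ΔG°₁ + ΔG°₂, so n₃E°₃ = n₁E°₁ + n₂E°₂.
E°₃ = (1×-0.39 + 2×-0.92) / 3 = (-2.230) / 3 = -0.743 V.

-0.743 V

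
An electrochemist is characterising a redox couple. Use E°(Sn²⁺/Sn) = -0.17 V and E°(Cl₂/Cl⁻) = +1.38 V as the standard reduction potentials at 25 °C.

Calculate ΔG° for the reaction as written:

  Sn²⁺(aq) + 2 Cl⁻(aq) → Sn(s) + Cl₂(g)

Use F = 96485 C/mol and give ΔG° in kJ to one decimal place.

As written, Sn²⁺/Sn is reduced (cathode) and Cl₂/Cl⁻ is oxidised (anode), so E°cell = (-0.17) − (+1.38) = -1.55 V.
Balancing electrons gives n = 2.
ΔG° = −nFE° = −(2)(96485)(-1.55) = 299,104 J = +299.1 kJ.

+299.1 kJ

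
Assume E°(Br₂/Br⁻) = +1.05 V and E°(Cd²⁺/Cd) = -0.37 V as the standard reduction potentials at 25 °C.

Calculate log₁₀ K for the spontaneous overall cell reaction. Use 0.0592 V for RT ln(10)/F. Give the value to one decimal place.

48.0

Cathode: Br₂/Br⁻; anode: Cd²⁺/Cd. E°cell = +1.42 V, n = 2.
log K = nE°cell / 0.0592 = (2)(+1.42) / 0.0592 = 48.0.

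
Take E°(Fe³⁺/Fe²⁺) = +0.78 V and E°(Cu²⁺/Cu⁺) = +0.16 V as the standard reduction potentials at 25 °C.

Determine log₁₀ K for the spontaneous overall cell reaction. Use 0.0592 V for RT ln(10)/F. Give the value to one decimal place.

10.5

Cathode: Fe³⁺/Fe²⁺; anode: Cu²⁺/Cu⁺. E°cell = +0.62 V, n = 1.
log K = nE°cell / 0.0592 = (1)(+0.62) / 0.0592 = 10.5.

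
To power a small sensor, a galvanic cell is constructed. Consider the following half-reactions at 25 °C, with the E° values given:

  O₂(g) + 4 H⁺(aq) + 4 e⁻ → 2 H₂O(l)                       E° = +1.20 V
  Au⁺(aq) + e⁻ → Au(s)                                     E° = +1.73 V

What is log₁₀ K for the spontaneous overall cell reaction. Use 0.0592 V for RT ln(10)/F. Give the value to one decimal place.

35.8

Cathode: Au⁺/Au; anode: O₂/H₂O. E°cell = +0.53 V, n = 4.
log K = nE°cell / 0.0592 = (4)(+0.53) / 0.0592 = 35.8.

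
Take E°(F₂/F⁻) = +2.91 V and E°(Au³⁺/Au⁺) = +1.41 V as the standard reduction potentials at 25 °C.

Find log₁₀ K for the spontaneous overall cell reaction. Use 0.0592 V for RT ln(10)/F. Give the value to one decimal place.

50.7

Cathode: F₂/F⁻; anode: Au³⁺/Au⁺. E°cell = +1.50 V, n = 2.
log K = nE°cell / 0.0592 = (2)(+1.50) / 0.0592 = 50.7.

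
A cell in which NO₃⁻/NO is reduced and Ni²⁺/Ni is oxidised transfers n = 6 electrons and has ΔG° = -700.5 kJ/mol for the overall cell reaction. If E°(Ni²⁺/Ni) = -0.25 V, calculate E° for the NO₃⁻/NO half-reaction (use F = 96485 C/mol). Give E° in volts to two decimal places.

+0.96 V

E°cell = −ΔG°/(nF) = −(-700.5×10³)/((6)(96485)) = +1.210 V.
Since NO₃⁻/NO is the cathode and Ni²⁺/Ni the anode, E°cell = E°(NO₃⁻/NO) − E°(Ni²⁺/Ni).
So E°(NO₃⁻/NO) = E°cell + E°(Ni²⁺/Ni) = +1.210 + (-0.25) = +0.96 V.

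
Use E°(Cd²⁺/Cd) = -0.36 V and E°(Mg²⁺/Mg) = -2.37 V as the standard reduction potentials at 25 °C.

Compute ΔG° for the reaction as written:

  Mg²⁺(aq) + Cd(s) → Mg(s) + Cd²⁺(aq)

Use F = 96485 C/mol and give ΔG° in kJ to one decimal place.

As written, Mg²⁺/Mg is reduced (cathode) and Cd²⁺/Cd is oxidised (anode), so E°cell = (-2.37) − (-0.36) = -2.01 V.
Balancing electrons gives n = 2.
ΔG° = −nFE° = −(2)(96485)(-2.01) = 387,870 J = +387.9 kJ.

+387.9 kJ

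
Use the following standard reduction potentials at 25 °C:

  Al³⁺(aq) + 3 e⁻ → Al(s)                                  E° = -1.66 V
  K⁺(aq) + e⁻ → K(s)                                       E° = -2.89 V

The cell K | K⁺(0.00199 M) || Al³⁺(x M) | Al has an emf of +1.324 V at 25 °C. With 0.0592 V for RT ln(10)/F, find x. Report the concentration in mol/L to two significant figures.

0.00046 M

Al³⁺/Al is the cathode, K⁺/K the anode: E°cell = +1.23 V, n = 3.
Overall reaction: Al³⁺(aq) + 3 K(s) → Al(s) + 3 K⁺(aq); Q = [K⁺]^3/[Al³⁺]^1.
From E = E° − (0.0592/n) log Q: log Q = (E° − E)·n/0.0592 = (+1.23 − (+1.324))·3/0.0592 = -4.7635.
So 1·log[Al³⁺] = 3·log(0.00199) − log Q = -8.1034 − (-4.7635) = -3.3399; [Al³⁺] = 10^(-3.3399) ≈ 0.00046 M.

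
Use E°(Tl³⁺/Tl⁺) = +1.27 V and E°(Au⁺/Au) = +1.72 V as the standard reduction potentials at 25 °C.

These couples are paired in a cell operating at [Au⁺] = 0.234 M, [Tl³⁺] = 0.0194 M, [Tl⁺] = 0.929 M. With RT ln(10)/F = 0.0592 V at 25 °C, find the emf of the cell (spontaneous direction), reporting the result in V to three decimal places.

Au⁺/Au is the cathode (higher E°), Tl³⁺/Tl⁺ the anode: E°cell = +1.72 − (+1.27) = +0.45 V, n = 2.
Overall: 2 Au⁺(aq) + Tl⁺(aq) → 2 Au(s) + Tl³⁺(aq)
Q = [Tl³⁺] / ([Au⁺]^2·[Tl⁺]); log Q = -0.419.
E = E° − (0.0592/n) log Q = +0.45 − (0.0592/2)(-0.419) = +0.462 V.

+0.462 V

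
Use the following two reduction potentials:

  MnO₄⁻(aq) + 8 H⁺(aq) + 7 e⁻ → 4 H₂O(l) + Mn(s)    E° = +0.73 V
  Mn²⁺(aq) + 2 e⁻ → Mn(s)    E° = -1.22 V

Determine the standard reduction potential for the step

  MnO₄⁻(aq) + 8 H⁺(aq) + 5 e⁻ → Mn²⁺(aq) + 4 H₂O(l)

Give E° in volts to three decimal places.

Sequential free energies add, so n₃E°₃ = n₁E°₁ + n₂E°₂.
With n₃ = 7, and the known step contributing 2×(-1.22) V, the unknown satisfies 5·E° = 7×(+0.73) − 2×(-1.22) = +7.550.
E° = +7.550 / 5 = +1.510 V.

+1.510 V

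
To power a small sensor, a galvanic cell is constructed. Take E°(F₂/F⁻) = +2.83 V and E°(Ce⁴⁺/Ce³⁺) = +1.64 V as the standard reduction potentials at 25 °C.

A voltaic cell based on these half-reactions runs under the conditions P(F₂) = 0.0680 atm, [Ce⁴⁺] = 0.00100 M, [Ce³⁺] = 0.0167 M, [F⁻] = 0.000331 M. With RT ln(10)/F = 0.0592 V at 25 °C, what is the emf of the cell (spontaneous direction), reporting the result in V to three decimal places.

+1.434 V

F₂/F⁻ is the cathode (higher E°), Ce⁴⁺/Ce³⁺ the anode: E°cell = +2.83 − (+1.64) = +1.19 V, n = 2.
Overall: F₂(g) + 2 Ce³⁺(aq) → 2 F⁻(aq) + 2 Ce⁴⁺(aq)
Q = [F⁻]^2·[Ce⁴⁺]^2 / (P(F₂)·[Ce³⁺]^2); log Q = -8.238.
E = E° − (0.0592/n) log Q = +1.19 − (0.0592/2)(-8.238) = +1.434 V.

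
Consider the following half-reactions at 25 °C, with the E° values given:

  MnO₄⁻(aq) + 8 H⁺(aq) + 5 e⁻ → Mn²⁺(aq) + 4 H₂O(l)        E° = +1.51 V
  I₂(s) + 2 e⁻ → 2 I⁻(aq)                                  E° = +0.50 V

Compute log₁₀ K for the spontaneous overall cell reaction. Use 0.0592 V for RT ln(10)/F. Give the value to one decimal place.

Cathode: MnO₄⁻/Mn²⁺; anode: I₂/I⁻. E°cell = +1.01 V, n = 10.
log K = nE°cell / 0.0592 = (10)(+1.01) / 0.0592 = 170.6.

170.6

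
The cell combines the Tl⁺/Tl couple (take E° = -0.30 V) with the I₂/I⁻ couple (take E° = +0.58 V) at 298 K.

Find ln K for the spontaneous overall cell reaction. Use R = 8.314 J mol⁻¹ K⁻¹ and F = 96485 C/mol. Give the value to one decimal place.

Cathode: I₂/I⁻; anode: Tl⁺/Tl. E°cell = (+0.58) − (-0.30) = +0.88 V, with n = 2.
ΔG° = −nFE° = −RT ln K, so ln K = nFE°/(RT) = (2)(96485)(+0.88) / ((8.314)(298)) = 68.540.

68.5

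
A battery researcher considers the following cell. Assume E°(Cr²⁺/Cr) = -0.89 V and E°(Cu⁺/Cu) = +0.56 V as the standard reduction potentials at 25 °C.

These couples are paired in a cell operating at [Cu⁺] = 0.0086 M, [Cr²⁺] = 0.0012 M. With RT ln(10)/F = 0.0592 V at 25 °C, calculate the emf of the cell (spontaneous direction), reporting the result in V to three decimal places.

Cu⁺/Cu is the cathode (higher E°), Cr²⁺/Cr the anode: E°cell = +0.56 − (-0.89) = +1.45 V, n = 2.
Overall: 2 Cu⁺(aq) + Cr(s) → 2 Cu(s) + Cr²⁺(aq)
Q = [Cr²⁺] / ([Cu⁺]^2); log Q = 1.210.
E = E° − (0.0592/n) log Q = +1.45 − (0.0592/2)(1.210) = +1.414 V.

+1.414 V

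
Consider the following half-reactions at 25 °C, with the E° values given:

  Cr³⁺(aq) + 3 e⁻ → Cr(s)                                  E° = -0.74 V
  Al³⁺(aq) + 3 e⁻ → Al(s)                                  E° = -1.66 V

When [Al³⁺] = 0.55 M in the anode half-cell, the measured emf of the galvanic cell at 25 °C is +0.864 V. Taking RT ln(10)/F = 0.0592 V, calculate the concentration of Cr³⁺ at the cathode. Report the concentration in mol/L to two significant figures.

0.00080 M

Cr³⁺/Cr is the cathode, Al³⁺/Al the anode: E°cell = +0.92 V, n = 3.
Overall reaction: Cr³⁺(aq) + Al(s) → Cr(s) + Al³⁺(aq); Q = [Al³⁺]^1/[Cr³⁺]^1.
From E = E° − (0.0592/n) log Q: log Q = (E° − E)·n/0.0592 = (+0.92 − (+0.864))·3/0.0592 = 2.8378.
So 1·log[Cr³⁺] = 1·log(0.55) − log Q = -0.2596 − (2.8378) = -3.0974; [Cr³⁺] = 10^(-3.0974) ≈ 0.00080 M.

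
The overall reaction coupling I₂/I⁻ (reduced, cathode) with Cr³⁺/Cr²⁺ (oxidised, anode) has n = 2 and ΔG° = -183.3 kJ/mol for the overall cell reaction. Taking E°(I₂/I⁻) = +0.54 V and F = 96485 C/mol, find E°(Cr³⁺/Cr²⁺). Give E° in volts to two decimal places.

-0.41 V

E°cell = −ΔG°/(nF) = −(-183.3×10³)/((2)(96485)) = +0.950 V.
Since I₂/I⁻ is the cathode and Cr³⁺/Cr²⁺ the anode, E°cell = E°(I₂/I⁻) − E°(Cr³⁺/Cr²⁺).
So E°(Cr³⁺/Cr²⁺) = E°(I₂/I⁻) − E°cell = (+0.54) − (+0.950) = -0.41 V.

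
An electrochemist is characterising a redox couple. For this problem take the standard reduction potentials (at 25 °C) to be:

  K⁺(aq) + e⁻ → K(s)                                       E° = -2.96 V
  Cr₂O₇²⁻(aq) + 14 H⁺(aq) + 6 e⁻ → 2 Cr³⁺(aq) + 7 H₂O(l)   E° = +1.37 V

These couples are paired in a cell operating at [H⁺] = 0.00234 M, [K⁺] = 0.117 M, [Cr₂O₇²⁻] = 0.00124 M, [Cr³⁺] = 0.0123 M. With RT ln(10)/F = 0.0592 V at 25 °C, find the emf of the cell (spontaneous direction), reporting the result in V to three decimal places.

+4.031 V

Cr₂O₇²⁻/Cr³⁺ is the cathode (higher E°), K⁺/K the anode: E°cell = +1.37 − (-2.96) = +4.33 V, n = 6.
Overall: Cr₂O₇²⁻(aq) + 14 H⁺(aq) + 6 K(s) → 2 Cr³⁺(aq) + 7 H₂O(l) + 6 K⁺(aq)
Q = [Cr³⁺]^2·[K⁺]^6 / ([Cr₂O₇²⁻]·[H⁺]^14); log Q = 30.326.
E = E° − (0.0592/n) log Q = +4.33 − (0.0592/6)(30.326) = +4.031 V.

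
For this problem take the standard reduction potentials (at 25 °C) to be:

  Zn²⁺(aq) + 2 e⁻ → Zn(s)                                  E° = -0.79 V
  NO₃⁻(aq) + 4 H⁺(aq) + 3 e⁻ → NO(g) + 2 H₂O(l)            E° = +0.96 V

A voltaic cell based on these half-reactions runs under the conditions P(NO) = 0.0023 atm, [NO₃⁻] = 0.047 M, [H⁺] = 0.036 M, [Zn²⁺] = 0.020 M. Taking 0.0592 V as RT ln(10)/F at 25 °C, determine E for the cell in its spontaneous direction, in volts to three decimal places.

+1.712 V

NO₃⁻/NO is the cathode (higher E°), Zn²⁺/Zn the anode: E°cell = +0.96 − (-0.79) = +1.75 V, n = 6.
Overall: 2 NO₃⁻(aq) + 8 H⁺(aq) + 3 Zn(s) → 2 NO(g) + 4 H₂O(l) + 3 Zn²⁺(aq)
Q = P(NO)^2·[Zn²⁺]^3 / ([NO₃⁻]^2·[H⁺]^8); log Q = 3.832.
E = E° − (0.0592/n) log Q = +1.75 − (0.0592/6)(3.832) = +1.712 V.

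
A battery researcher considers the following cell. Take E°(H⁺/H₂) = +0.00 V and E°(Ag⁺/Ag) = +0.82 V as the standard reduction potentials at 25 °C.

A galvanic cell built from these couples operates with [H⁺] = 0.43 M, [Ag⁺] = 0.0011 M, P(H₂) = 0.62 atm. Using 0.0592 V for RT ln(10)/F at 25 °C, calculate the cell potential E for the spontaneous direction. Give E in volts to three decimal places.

Ag⁺/Ag is the cathode (higher E°), H⁺/H₂ the anode: E°cell = +0.82 − (+0.00) = +0.82 V, n = 2.
Overall: 2 Ag⁺(aq) + H₂(g) → 2 Ag(s) + 2 H⁺(aq)
Q = [H⁺]^2 / ([Ag⁺]^2·P(H₂)); log Q = 5.392.
E = E° − (0.0592/n) log Q = +0.82 − (0.0592/2)(5.392) = +0.660 V.

+0.660 V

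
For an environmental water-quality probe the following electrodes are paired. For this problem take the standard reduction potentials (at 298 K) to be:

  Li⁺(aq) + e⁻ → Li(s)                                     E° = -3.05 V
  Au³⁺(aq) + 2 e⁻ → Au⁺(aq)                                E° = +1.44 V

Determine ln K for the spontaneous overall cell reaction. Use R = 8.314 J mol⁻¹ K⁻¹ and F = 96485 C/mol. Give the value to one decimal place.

349.7

Cathode: Au³⁺/Au⁺; anode: Li⁺/Li. E°cell = (+1.44) − (-3.05) = +4.49 V, with n = 2.
ΔG° = −nFE° = −RT ln K, so ln K = nFE°/(RT) = (2)(96485)(+4.49) / ((8.314)(298)) = 349.711.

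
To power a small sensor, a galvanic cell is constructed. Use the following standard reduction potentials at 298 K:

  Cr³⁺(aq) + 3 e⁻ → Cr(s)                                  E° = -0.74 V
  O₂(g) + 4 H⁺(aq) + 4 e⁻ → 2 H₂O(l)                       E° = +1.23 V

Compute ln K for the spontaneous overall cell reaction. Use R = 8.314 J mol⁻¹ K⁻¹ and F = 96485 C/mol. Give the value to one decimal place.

Cathode: O₂/H₂O; anode: Cr³⁺/Cr. E°cell = (+1.23) − (-0.74) = +1.97 V, with n = 12.
ΔG° = −nFE° = −RT ln K, so ln K = nFE°/(RT) = (12)(96485)(+1.97) / ((8.314)(298)) = 920.621.

920.6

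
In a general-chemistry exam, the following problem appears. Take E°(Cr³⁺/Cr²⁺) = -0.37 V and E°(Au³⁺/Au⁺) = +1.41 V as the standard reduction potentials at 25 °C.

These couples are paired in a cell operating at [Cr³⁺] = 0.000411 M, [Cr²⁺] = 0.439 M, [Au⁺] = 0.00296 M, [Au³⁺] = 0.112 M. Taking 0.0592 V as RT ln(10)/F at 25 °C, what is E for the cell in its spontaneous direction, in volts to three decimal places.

Au³⁺/Au⁺ is the cathode (higher E°), Cr³⁺/Cr²⁺ the anode: E°cell = +1.41 − (-0.37) = +1.78 V, n = 2.
Overall: Au³⁺(aq) + 2 Cr²⁺(aq) → Au⁺(aq) + 2 Cr³⁺(aq)
Q = [Au⁺]·[Cr³⁺]^2 / ([Au³⁺]·[Cr²⁺]^2); log Q = -7.635.
E = E° − (0.0592/n) log Q = +1.78 − (0.0592/2)(-7.635) = +2.006 V.

+2.006 V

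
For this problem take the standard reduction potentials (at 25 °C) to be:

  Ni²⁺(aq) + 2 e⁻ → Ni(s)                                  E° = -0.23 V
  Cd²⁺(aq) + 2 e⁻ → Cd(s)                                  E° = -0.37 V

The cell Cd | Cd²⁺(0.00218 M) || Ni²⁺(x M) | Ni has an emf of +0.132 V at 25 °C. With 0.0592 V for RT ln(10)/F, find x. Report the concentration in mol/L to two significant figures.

Ni²⁺/Ni is the cathode, Cd²⁺/Cd the anode: E°cell = +0.14 V, n = 2.
Overall reaction: Ni²⁺(aq) + Cd(s) → Ni(s) + Cd²⁺(aq); Q = [Cd²⁺]^1/[Ni²⁺]^1.
From E = E° − (0.0592/n) log Q: log Q = (E° − E)·n/0.0592 = (+0.14 − (+0.132))·2/0.0592 = 0.2703.
So 1·log[Ni²⁺] = 1·log(0.00218) − log Q = -2.6615 − (0.2703) = -2.9318; [Ni²⁺] = 10^(-2.9318) ≈ 0.0012 M.

0.0012 M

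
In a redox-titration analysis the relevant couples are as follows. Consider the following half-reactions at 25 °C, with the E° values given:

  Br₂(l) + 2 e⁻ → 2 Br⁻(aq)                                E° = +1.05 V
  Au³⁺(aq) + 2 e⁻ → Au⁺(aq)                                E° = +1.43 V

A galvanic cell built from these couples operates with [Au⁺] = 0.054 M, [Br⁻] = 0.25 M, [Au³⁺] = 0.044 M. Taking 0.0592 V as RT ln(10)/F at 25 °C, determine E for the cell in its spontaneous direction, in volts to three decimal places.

+0.342 V

Au³⁺/Au⁺ is the cathode (higher E°), Br₂/Br⁻ the anode: E°cell = +1.43 − (+1.05) = +0.38 V, n = 2.
Overall: Au³⁺(aq) + 2 Br⁻(aq) → Au⁺(aq) + Br₂(l)
Q = [Au⁺] / ([Au³⁺]·[Br⁻]^2); log Q = 1.293.
E = E° − (0.0592/n) log Q = +0.38 − (0.0592/2)(1.293) = +0.342 V.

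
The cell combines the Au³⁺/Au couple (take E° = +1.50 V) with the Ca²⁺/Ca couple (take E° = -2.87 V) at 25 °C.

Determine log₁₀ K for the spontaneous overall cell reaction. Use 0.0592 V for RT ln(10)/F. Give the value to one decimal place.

442.9

Cathode: Au³⁺/Au; anode: Ca²⁺/Ca. E°cell = +4.37 V, n = 6.
log K = nE°cell / 0.0592 = (6)(+4.37) / 0.0592 = 442.9.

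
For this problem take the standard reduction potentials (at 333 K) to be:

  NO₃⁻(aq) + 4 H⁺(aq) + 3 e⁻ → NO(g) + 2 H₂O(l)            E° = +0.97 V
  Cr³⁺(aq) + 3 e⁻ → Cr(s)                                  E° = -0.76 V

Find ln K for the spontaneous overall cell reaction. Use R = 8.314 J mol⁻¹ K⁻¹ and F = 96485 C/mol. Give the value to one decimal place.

180.9

Cathode: NO₃⁻/NO; anode: Cr³⁺/Cr. E°cell = (+0.97) − (-0.76) = +1.73 V, with n = 3.
ΔG° = −nFE° = −RT ln K, so ln K = nFE°/(RT) = (3)(96485)(+1.73) / ((8.314)(333)) = 180.873.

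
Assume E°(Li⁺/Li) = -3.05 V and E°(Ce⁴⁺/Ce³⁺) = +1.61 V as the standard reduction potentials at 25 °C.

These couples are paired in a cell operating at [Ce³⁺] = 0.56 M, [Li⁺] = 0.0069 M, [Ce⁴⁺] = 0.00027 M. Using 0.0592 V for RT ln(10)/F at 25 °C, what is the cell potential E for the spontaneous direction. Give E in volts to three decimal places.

+4.592 V

Ce⁴⁺/Ce³⁺ is the cathode (higher E°), Li⁺/Li the anode: E°cell = +1.61 − (-3.05) = +4.66 V, n = 1.
Overall: Ce⁴⁺(aq) + Li(s) → Ce³⁺(aq) + Li⁺(aq)
Q = [Ce³⁺]·[Li⁺] / ([Ce⁴⁺]); log Q = 1.156.
E = E° − (0.0592/n) log Q = +4.66 − (0.0592/1)(1.156) = +4.592 V.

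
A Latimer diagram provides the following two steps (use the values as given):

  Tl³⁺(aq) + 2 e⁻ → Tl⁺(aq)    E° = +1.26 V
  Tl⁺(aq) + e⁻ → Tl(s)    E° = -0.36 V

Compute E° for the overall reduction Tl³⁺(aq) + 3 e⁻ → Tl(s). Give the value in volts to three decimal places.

+0.720 V

Standard free energies of sequential steps add: ΔG°₃ = ΔG°₁ + ΔG°₂, so n₃E°₃ = n₁E°₁ + n₂E°₂.
E°₃ = (2×+1.26 + 1×-0.36) / 3 = (+2.160) / 3 = +0.720 V.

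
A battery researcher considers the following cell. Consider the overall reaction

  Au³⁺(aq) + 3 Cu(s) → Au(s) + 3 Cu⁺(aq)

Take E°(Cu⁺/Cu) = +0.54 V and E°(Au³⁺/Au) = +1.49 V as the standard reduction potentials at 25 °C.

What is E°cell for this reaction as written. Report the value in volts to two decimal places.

The Au³⁺/Au couple has the higher reduction potential, so it is the cathode; Cu⁺/Cu is oxidised at the anode.
E°cell = E°(cathode) − E°(anode) = (+1.49) − (+0.54) = +0.95 V.

+0.95 V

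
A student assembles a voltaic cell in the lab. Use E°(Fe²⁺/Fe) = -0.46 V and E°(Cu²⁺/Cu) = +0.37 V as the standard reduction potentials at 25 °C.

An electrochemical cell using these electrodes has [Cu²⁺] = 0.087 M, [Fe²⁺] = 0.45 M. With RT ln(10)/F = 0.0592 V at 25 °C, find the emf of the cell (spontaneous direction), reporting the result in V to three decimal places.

+0.809 V

Cu²⁺/Cu is the cathode (higher E°), Fe²⁺/Fe the anode: E°cell = +0.37 − (-0.46) = +0.83 V, n = 2.
Overall: Cu²⁺(aq) + Fe(s) → Cu(s) + Fe²⁺(aq)
Q = [Fe²⁺] / ([Cu²⁺]); log Q = 0.714.
E = E° − (0.0592/n) log Q = +0.83 − (0.0592/2)(0.714) = +0.809 V.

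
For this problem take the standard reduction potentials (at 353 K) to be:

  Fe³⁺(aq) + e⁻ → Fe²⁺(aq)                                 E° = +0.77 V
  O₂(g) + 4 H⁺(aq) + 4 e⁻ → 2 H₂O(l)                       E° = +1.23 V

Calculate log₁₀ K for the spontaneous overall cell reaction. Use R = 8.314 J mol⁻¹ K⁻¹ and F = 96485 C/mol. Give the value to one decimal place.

Cathode: O₂/H₂O; anode: Fe³⁺/Fe²⁺. E°cell = (+1.23) − (+0.77) = +0.46 V, with n = 4.
ΔG° = −nFE° = −RT ln K, so ln K = nFE°/(RT) = (4)(96485)(+0.46) / ((8.314)(353)) = 60.491.
log₁₀ K = 60.491 / ln 10 = 26.3.

26.3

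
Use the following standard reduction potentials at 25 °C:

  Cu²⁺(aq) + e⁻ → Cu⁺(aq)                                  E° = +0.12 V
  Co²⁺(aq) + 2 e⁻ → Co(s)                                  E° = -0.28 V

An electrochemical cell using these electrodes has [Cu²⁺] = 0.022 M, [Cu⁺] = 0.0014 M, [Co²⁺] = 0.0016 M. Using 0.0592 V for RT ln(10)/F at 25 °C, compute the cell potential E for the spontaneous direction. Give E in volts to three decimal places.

Cu²⁺/Cu⁺ is the cathode (higher E°), Co²⁺/Co the anode: E°cell = +0.12 − (-0.28) = +0.40 V, n = 2.
Overall: 2 Cu²⁺(aq) + Co(s) → 2 Cu⁺(aq) + Co²⁺(aq)
Q = [Cu⁺]^2·[Co²⁺] / ([Cu²⁺]^2); log Q = -5.188.
E = E° − (0.0592/n) log Q = +0.40 − (0.0592/2)(-5.188) = +0.554 V.

+0.554 V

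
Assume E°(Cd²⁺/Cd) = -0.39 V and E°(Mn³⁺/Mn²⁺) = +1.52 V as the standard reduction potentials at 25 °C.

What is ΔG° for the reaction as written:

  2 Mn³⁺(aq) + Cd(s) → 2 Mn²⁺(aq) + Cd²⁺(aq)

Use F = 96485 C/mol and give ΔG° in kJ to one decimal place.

-368.6 kJ

As written, Mn³⁺/Mn²⁺ is reduced (cathode) and Cd²⁺/Cd is oxidised (anode), so E°cell = (+1.52) − (-0.39) = +1.91 V.
Balancing electrons gives n = 2.
ΔG° = −nFE° = −(2)(96485)(+1.91) = -368,573 J = -368.6 kJ.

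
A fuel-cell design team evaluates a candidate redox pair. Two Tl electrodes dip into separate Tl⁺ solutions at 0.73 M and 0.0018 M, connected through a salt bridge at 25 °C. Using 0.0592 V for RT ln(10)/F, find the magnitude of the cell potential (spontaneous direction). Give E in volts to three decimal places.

For a concentration cell E°cell = 0. The 0.73 M side is the cathode (reduction is favoured where [Tl⁺] is higher).
With n = 1, E = −(0.0592/1) log([Tl⁺]ₐₙ/[Tl⁺]꜀ₐₜ) = −(0.0592/1) log(0.0018/0.73) = −(0.0592/1)(-2.608) = +0.154 V.

+0.154 V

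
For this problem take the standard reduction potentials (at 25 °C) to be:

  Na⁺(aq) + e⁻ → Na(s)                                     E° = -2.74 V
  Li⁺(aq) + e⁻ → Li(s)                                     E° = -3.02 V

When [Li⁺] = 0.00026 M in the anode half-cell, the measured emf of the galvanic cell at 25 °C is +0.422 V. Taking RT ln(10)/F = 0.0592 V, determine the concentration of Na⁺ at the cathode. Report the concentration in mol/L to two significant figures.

Na⁺/Na is the cathode, Li⁺/Li the anode: E°cell = +0.28 V, n = 1.
Overall reaction: Na⁺(aq) + Li(s) → Na(s) + Li⁺(aq); Q = [Li⁺]^1/[Na⁺]^1.
From E = E° − (0.0592/n) log Q: log Q = (E° − E)·n/0.0592 = (+0.28 − (+0.422))·1/0.0592 = -2.3986.
So 1·log[Na⁺] = 1·log(0.00026) − log Q = -3.5850 − (-2.3986) = -1.1864; [Na⁺] = 10^(-1.1864) ≈ 0.065 M.

0.065 M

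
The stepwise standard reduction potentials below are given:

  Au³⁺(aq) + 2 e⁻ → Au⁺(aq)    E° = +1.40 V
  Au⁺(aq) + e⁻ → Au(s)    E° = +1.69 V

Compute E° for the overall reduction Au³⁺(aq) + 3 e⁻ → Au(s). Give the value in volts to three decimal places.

Since ΔG° = −nFE° is additive over sequential reductions, n₃E°₃ = n₁E°₁ + n₂E°₂.
E°₃ = (2×+1.40 + 1×+1.69) / 3 = (+4.490) / 3 = +1.497 V.

+1.497 V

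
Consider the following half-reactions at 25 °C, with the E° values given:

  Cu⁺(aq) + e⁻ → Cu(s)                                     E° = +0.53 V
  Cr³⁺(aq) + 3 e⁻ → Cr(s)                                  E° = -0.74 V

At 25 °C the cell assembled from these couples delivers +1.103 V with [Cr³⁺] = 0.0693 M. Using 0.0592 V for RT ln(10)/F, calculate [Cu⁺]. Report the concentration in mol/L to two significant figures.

0.00062 M

Cu⁺/Cu is the cathode, Cr³⁺/Cr the anode: E°cell = +1.27 V, n = 3.
Overall reaction: 3 Cu⁺(aq) + Cr(s) → 3 Cu(s) + Cr³⁺(aq); Q = [Cr³⁺]^1/[Cu⁺]^3.
From E = E° − (0.0592/n) log Q: log Q = (E° − E)·n/0.0592 = (+1.27 − (+1.103))·3/0.0592 = 8.4628.
So 3·log[Cu⁺] = 1·log(0.0693) − log Q = -1.1593 − (8.4628) = -9.6221; log[Cu⁺] = -9.6221 / 3 = -3.2074; [Cu⁺] = 10^(-3.2074) ≈ 0.00062 M.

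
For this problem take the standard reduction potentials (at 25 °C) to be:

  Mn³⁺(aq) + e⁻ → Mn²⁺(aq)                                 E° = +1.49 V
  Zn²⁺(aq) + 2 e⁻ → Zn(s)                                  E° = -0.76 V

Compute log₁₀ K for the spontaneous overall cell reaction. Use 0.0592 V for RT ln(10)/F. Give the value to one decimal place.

76.0

Cathode: Mn³⁺/Mn²⁺; anode: Zn²⁺/Zn. E°cell = +2.25 V, n = 2.
log K = nE°cell / 0.0592 = (2)(+2.25) / 0.0592 = 76.0.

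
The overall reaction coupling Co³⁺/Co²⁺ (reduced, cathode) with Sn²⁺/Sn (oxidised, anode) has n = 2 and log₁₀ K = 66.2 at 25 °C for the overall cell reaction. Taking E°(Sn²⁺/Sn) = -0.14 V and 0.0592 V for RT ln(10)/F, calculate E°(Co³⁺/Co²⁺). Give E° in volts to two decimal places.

E°cell = (0.0592/n)·log K = (0.0592/2)(66.2) = +1.960 V.
Since Co³⁺/Co²⁺ is the cathode and Sn²⁺/Sn the anode, E°cell = E°(Co³⁺/Co²⁺) − E°(Sn²⁺/Sn).
So E°(Co³⁺/Co²⁺) = E°cell + E°(Sn²⁺/Sn) = +1.960 + (-0.14) = +1.82 V.

+1.82 V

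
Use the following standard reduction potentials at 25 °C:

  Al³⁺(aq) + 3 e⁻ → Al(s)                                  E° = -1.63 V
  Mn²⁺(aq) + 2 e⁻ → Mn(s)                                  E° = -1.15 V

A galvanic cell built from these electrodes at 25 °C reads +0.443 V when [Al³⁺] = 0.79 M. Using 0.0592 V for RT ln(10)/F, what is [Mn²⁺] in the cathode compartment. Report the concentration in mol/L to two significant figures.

Mn²⁺/Mn is the cathode, Al³⁺/Al the anode: E°cell = +0.48 V, n = 6.
Overall reaction: 3 Mn²⁺(aq) + 2 Al(s) → 3 Mn(s) + 2 Al³⁺(aq); Q = [Al³⁺]^2/[Mn²⁺]^3.
From E = E° − (0.0592/n) log Q: log Q = (E° − E)·n/0.0592 = (+0.48 − (+0.443))·6/0.0592 = 3.7500.
So 3·log[Mn²⁺] = 2·log(0.79) − log Q = -0.2047 − (3.7500) = -3.9547; log[Mn²⁺] = -3.9547 / 3 = -1.3182; [Mn²⁺] = 10^(-1.3182) ≈ 0.048 M.

0.048 M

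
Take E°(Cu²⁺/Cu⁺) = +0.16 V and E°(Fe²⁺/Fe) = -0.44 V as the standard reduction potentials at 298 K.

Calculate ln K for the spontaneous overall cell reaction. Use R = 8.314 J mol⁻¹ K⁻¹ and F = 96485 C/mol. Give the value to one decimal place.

46.7

Cathode: Cu²⁺/Cu⁺; anode: Fe²⁺/Fe. E°cell = (+0.16) − (-0.44) = +0.60 V, with n = 2.
ΔG° = −nFE° = −RT ln K, so ln K = nFE°/(RT) = (2)(96485)(+0.60) / ((8.314)(298)) = 46.732.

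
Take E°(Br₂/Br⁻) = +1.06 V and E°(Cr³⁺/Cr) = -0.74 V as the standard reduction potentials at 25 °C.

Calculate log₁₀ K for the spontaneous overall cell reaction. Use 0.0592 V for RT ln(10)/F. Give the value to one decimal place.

182.4

Cathode: Br₂/Br⁻; anode: Cr³⁺/Cr. E°cell = +1.80 V, n = 6.
log K = nE°cell / 0.0592 = (6)(+1.80) / 0.0592 = 182.4.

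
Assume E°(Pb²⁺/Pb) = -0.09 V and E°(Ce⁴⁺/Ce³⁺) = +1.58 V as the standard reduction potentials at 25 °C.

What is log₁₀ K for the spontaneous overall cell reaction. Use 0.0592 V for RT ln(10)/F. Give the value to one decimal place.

Cathode: Ce⁴⁺/Ce³⁺; anode: Pb²⁺/Pb. E°cell = +1.67 V, n = 2.
log K = nE°cell / 0.0592 = (2)(+1.67) / 0.0592 = 56.4.

56.4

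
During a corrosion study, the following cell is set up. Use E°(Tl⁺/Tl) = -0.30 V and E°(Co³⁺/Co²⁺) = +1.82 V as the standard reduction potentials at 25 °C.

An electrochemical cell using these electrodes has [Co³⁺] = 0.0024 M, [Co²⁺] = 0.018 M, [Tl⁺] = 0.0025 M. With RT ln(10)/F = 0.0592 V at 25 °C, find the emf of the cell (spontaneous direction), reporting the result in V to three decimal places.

Co³⁺/Co²⁺ is the cathode (higher E°), Tl⁺/Tl the anode: E°cell = +1.82 − (-0.30) = +2.12 V, n = 1.
Overall: Co³⁺(aq) + Tl(s) → Co²⁺(aq) + Tl⁺(aq)
Q = [Co²⁺]·[Tl⁺] / ([Co³⁺]); log Q = -1.727.
E = E° − (0.0592/n) log Q = +2.12 − (0.0592/1)(-1.727) = +2.222 V.

+2.222 V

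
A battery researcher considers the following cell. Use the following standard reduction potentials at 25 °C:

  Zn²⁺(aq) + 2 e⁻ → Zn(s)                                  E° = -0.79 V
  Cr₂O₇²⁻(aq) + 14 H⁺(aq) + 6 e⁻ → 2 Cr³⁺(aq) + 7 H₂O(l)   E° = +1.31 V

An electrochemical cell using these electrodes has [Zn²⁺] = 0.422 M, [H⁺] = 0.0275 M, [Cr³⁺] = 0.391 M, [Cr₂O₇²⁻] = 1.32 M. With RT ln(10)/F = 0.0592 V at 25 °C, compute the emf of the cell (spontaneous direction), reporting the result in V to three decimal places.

Cr₂O₇²⁻/Cr³⁺ is the cathode (higher E°), Zn²⁺/Zn the anode: E°cell = +1.31 − (-0.79) = +2.10 V, n = 6.
Overall: Cr₂O₇²⁻(aq) + 14 H⁺(aq) + 3 Zn(s) → 2 Cr³⁺(aq) + 7 H₂O(l) + 3 Zn²⁺(aq)
Q = [Cr³⁺]^2·[Zn²⁺]^3 / ([Cr₂O₇²⁻]·[H⁺]^14); log Q = 19.789.
E = E° − (0.0592/n) log Q = +2.10 − (0.0592/6)(19.789) = +1.905 V.

+1.905 V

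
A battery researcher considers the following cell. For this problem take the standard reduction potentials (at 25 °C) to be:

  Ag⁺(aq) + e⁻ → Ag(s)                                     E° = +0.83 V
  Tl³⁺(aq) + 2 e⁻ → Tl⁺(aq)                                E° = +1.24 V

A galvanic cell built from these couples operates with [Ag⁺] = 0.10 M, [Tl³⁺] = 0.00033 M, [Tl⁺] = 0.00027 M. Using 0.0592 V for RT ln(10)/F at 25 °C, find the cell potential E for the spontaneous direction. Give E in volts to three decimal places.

+0.472 V

Tl³⁺/Tl⁺ is the cathode (higher E°), Ag⁺/Ag the anode: E°cell = +1.24 − (+0.83) = +0.41 V, n = 2.
Overall: Tl³⁺(aq) + 2 Ag(s) → Tl⁺(aq) + 2 Ag⁺(aq)
Q = [Tl⁺]·[Ag⁺]^2 / ([Tl³⁺]); log Q = -2.087.
E = E° − (0.0592/n) log Q = +0.41 − (0.0592/2)(-2.087) = +0.472 V.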